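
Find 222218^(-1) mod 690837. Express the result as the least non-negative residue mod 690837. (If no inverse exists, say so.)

309524

gcd(690837, 222218) by repeated division:
690837 = 3×222218 + 24183
222218 = 9×24183 + 4571
24183 = 5×4571 + 1328
4571 = 3×1328 + 587
1328 = 2×587 + 154
587 = 3×154 + 125
154 = 1×125 + 29
125 = 4×29 + 9
29 = 3×9 + 2
9 = 4×2 + 1
2 = 2×1 + 0
gcd = 1, so the inverse exists. Back-substitute:
1 = 9 − 4·2
1 = −4·29 + 13·9
1 = 13·125 − 56·29
1 = −56·154 + 69·125
1 = 69·587 − 263·154
1 = −263·1328 + 595·587
1 = 595·4571 − 2048·1328
1 = −2048·24183 + 10835·4571
1 = 10835·222218 − 99563·24183
1 = −99563·690837 + 309524·222218
So 222218·309524 ≡ 1 (mod 690837).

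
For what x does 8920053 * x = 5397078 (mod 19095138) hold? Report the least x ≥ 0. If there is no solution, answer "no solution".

no solution

gcd(8920053, 19095138):
19095138 = 2*8920053 + 1255032
8920053 = 7*1255032 + 134829
1255032 = 9*134829 + 41571
134829 = 3*41571 + 10116
41571 = 4*10116 + 1107
10116 = 9*1107 + 153
1107 = 7*153 + 36
153 = 4*36 + 9
36 = 4*9 + 0
gcd = 9, but 9 ∤ 5397078, so the congruence has no solution.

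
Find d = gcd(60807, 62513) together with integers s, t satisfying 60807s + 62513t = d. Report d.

1

Repeated division:
62513 = 1*60807 + 1706
60807 = 35*1706 + 1097
1706 = 1*1097 + 609
1097 = 1*609 + 488
609 = 1*488 + 121
488 = 4*121 + 4
121 = 30*4 + 1
4 = 4*1 + 0
gcd(60807, 62513) = 1.
Back-substituting:
1 = 121 − 30·4
1 = −30·488 + 121·121
1 = 121·609 − 151·488
1 = −151·1097 + 272·609
1 = 272·1706 − 423·1097
1 = −423·60807 + 15077·1706
1 = 15077·62513 − 15500·60807
So 1 = (15077)·62513 + (-15500)·60807.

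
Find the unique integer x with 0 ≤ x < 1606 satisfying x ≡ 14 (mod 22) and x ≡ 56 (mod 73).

Write x = 14 + 22·k. Then 22·k ≡ 56 − 14 ≡ 42 (mod 73).
Need 22⁻¹ mod 73. Extended Euclid on (73, 22):
73 = 3×22 + 7
22 = 3×7 + 1
7 = 7×1 + 0
Back-substitute:
1 = 22 − 3·7
1 = −3·73 + 10·22
22⁻¹ ≡ 10 (mod 73), so k ≡ 10·42 ≡ 55 (mod 73).
x = 14 + 22·55 = 1224.

1224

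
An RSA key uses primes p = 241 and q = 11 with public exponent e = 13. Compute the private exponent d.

φ(n) = (p−1)(q−1) = 240·10 = 2400.
Need d with 13·d ≡ 1 (mod 2400). Apply the extended Euclidean algorithm:
2400 = 184×13 + 8
13 = 1×8 + 5
8 = 1×5 + 3
5 = 1×3 + 2
3 = 1×2 + 1
2 = 2×1 + 0
Back-substitute:
1 = 3 − 2
1 = −5 + 2·3
1 = 2·8 − 3·5
1 = −3·13 + 5·8
1 = 5·2400 − 923·13
So 13·(-923) ≡ 1 (mod 2400), hence d ≡ -923 ≡ 1477 (mod 2400).

1477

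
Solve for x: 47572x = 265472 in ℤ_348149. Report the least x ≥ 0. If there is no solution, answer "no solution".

245639

First find gcd(47572, 348149):
348149 = 7*47572 + 15145
47572 = 3*15145 + 2137
15145 = 7*2137 + 186
2137 = 11*186 + 91
186 = 2*91 + 4
91 = 22*4 + 3
4 = 1*3 + 1
3 = 3*1 + 0
gcd = 1, so a unique solution mod 348149 exists.
Back-substitute for the Bézout coefficients:
1 = 4 − 3
1 = −91 + 23·4
1 = 23·186 − 47·91
1 = −47·2137 + 540·186
1 = 540·15145 − 3827·2137
1 = −3827·47572 + 12021·15145
1 = 12021·348149 − 87974·47572
So 47572·(-87974) ≡ 1 (mod 348149), giving 47572⁻¹ ≡ 260175.
x ≡ 47572⁻¹·265472 ≡ 260175·265472 ≡ 245639 (mod 348149).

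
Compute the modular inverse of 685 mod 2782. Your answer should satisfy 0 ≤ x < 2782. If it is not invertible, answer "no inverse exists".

gcd(2782, 685) by repeated division:
2782 = 4*685 + 42
685 = 16*42 + 13
42 = 3*13 + 3
13 = 4*3 + 1
3 = 3*1 + 0
gcd = 1, so the inverse exists. Back-substitute:
1 = 13 − 4·3
1 = −4·42 + 13·13
1 = 13·685 − 212·42
1 = −212·2782 + 861·685
So 685·861 ≡ 1 (mod 2782).

861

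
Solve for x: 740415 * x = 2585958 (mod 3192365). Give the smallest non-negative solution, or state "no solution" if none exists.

gcd(740415, 3192365):
3192365 = 4·740415 + 230705
740415 = 3·230705 + 48300
230705 = 4·48300 + 37505
48300 = 1·37505 + 10795
37505 = 3·10795 + 5120
10795 = 2·5120 + 555
5120 = 9·555 + 125
555 = 4·125 + 55
125 = 2·55 + 15
55 = 3·15 + 10
15 = 1·10 + 5
10 = 2·5 + 0
gcd = 5, but 5 ∤ 2585958, so the congruence has no solution.

no solution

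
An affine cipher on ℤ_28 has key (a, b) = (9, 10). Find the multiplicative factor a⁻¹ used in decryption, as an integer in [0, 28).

Apply the Euclidean algorithm to 28 and 9:
28 = 3*9 + 1
9 = 9*1 + 0
Since gcd(9, 28) = 1, back-substitute to write 1 as a combination:
1 = 28 − 3·9
Thus 9·(-3) ≡ 1 (mod 28); reducing, -3 mod 28 = 25.

25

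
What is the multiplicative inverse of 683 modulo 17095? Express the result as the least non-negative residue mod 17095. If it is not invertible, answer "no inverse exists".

Extended Euclidean algorithm:
17095 = 25·683 + 20
683 = 34·20 + 3
20 = 6·3 + 2
3 = 1·2 + 1
2 = 2·1 + 0
The gcd is 1. Working backward:
1 = 3 − 2
1 = −20 + 7·3
1 = 7·683 − 239·20
1 = −239·17095 + 5982·683
So 683·5982 ≡ 1 (mod 17095).

5982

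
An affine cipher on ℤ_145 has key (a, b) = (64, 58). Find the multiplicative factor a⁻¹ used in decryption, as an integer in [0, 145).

Apply the Euclidean algorithm to 145 and 64:
145 = 2*64 + 17
64 = 3*17 + 13
17 = 1*13 + 4
13 = 3*4 + 1
4 = 4*1 + 0
Since gcd(64, 145) = 1, back-substitute to write 1 as a combination:
1 = 13 − 3·4
1 = −3·17 + 4·13
1 = 4·64 − 15·17
1 = −15·145 + 34·64
So 64·34 ≡ 1 (mod 145).

34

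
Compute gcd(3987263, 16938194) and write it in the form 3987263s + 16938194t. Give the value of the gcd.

Euclidean algorithm:
16938194 = 4*3987263 + 989142
3987263 = 4*989142 + 30695
989142 = 32*30695 + 6902
30695 = 4*6902 + 3087
6902 = 2*3087 + 728
3087 = 4*728 + 175
728 = 4*175 + 28
175 = 6*28 + 7
28 = 4*7 + 0
gcd(3987263, 16938194) = 7.
Working backward:
7 = 175 − 6·28
7 = −6·728 + 25·175
7 = 25·3087 − 106·728
7 = −106·6902 + 237·3087
7 = 237·30695 − 1054·6902
7 = −1054·989142 + 33965·30695
7 = 33965·3987263 − 136914·989142
7 = −136914·16938194 + 581621·3987263
So 7 = (-136914)·16938194 + (581621)·3987263.

7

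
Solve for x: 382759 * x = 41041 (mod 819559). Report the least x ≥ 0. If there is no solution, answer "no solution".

45404

First find gcd(382759, 819559):
819559 = 2×382759 + 54041
382759 = 7×54041 + 4472
54041 = 12×4472 + 377
4472 = 11×377 + 325
377 = 1×325 + 52
325 = 6×52 + 13
52 = 4×13 + 0
gcd = 13 and 13 | 41041, so solutions exist. Divide through by 13: 29443x ≡ 3157 (mod 63043).
Now find 29443⁻¹ mod 63043:
63043 = 2×29443 + 4157
29443 = 7×4157 + 344
4157 = 12×344 + 29
344 = 11×29 + 25
29 = 1×25 + 4
25 = 6×4 + 1
4 = 4×1 + 0
Back-substitute:
1 = 25 − 6·4
1 = −6·29 + 7·25
1 = 7·344 − 83·29
1 = −83·4157 + 1003·344
1 = 1003·29443 − 7104·4157
1 = −7104·63043 + 15211·29443
So 29443⁻¹ ≡ 15211 (mod 63043).
Then x ≡ 15211·3157 ≡ 45404 (mod 63043); the smallest non-negative solution is x = 45404.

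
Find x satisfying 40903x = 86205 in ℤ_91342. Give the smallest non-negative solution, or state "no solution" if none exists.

63383

First find gcd(40903, 91342):
91342 = 2·40903 + 9536
40903 = 4·9536 + 2759
9536 = 3·2759 + 1259
2759 = 2·1259 + 241
1259 = 5·241 + 54
241 = 4·54 + 25
54 = 2·25 + 4
25 = 6·4 + 1
4 = 4·1 + 0
gcd = 1, so a unique solution mod 91342 exists.
Back-substitute for the Bézout coefficients:
1 = 25 − 6·4
1 = −6·54 + 13·25
1 = 13·241 − 58·54
1 = −58·1259 + 303·241
1 = 303·2759 − 664·1259
1 = −664·9536 + 2295·2759
1 = 2295·40903 − 9844·9536
1 = −9844·91342 + 21983·40903
So 40903·(21983) ≡ 1 (mod 91342), giving 40903⁻¹ ≡ 21983.
x ≡ 40903⁻¹·86205 ≡ 21983·86205 ≡ 63383 (mod 91342).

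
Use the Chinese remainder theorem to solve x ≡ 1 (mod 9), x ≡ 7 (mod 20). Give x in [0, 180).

Write x = 1 + 9·k. Then 9·k ≡ 7 − 1 ≡ 6 (mod 20).
Need 9⁻¹ mod 20. Extended Euclid on (20, 9):
20 = 2*9 + 2
9 = 4*2 + 1
2 = 2*1 + 0
Back-substitute:
1 = 9 − 4·2
1 = −4·20 + 9·9
9⁻¹ ≡ 9 (mod 20), so k ≡ 9·6 ≡ 14 (mod 20).
x = 1 + 9·14 = 127.

127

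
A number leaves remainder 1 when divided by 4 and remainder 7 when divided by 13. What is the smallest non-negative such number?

33

Write x = 1 + 4·k. Then 4·k ≡ 7 − 1 ≡ 6 (mod 13).
Need 4⁻¹ mod 13. Extended Euclid on (13, 4):
13 = 3×4 + 1
4 = 4×1 + 0
Back-substitute:
1 = 13 − 3·4
4⁻¹ ≡ 10 (mod 13), so k ≡ 10·6 ≡ 8 (mod 13).
x = 1 + 4·8 = 33.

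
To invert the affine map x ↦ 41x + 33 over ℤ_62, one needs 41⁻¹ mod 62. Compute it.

59

Run Euclid on (62, 41):
62 = 1*41 + 21
41 = 1*21 + 20
21 = 1*20 + 1
20 = 20*1 + 0
gcd = 1, so the inverse exists. Back-substitute:
1 = 21 − 20
1 = −41 + 2·21
1 = 2·62 − 3·41
Hence 41⁻¹ ≡ -3 ≡ 59 (mod 62).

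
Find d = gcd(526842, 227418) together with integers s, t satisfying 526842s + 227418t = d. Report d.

6

Apply Euclid's algorithm to 526842 and 227418:
526842 = 2*227418 + 72006
227418 = 3*72006 + 11400
72006 = 6*11400 + 3606
11400 = 3*3606 + 582
3606 = 6*582 + 114
582 = 5*114 + 12
114 = 9*12 + 6
12 = 2*6 + 0
gcd(526842, 227418) = 6.
Working backward:
6 = 114 − 9·12
6 = −9·582 + 46·114
6 = 46·3606 − 285·582
6 = −285·11400 + 901·3606
6 = 901·72006 − 5691·11400
6 = −5691·227418 + 17974·72006
6 = 17974·526842 − 41639·227418
So 6 = (17974)·526842 + (-41639)·227418.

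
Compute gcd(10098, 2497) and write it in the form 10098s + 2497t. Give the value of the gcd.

Repeated division:
10098 = 4·2497 + 110
2497 = 22·110 + 77
110 = 1·77 + 33
77 = 2·33 + 11
33 = 3·11 + 0
gcd(10098, 2497) = 11.
Working backward:
11 = 77 − 2·33
11 = −2·110 + 3·77
11 = 3·2497 − 68·110
11 = −68·10098 + 275·2497
So 11 = (-68)·10098 + (275)·2497.

11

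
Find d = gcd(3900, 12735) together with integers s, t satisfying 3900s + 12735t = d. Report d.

15

Apply Euclid's algorithm to 12735 and 3900:
12735 = 3·3900 + 1035
3900 = 3·1035 + 795
1035 = 1·795 + 240
795 = 3·240 + 75
240 = 3·75 + 15
75 = 5·15 + 0
gcd(3900, 12735) = 15.
Express as a combination:
15 = 240 − 3·75
15 = −3·795 + 10·240
15 = 10·1035 − 13·795
15 = −13·3900 + 49·1035
15 = 49·12735 − 160·3900
So 15 = (49)·12735 + (-160)·3900.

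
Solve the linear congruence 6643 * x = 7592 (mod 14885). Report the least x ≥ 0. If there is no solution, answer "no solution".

First find gcd(6643, 14885):
14885 = 2·6643 + 1599
6643 = 4·1599 + 247
1599 = 6·247 + 117
247 = 2·117 + 13
117 = 9·13 + 0
gcd = 13 and 13 | 7592, so solutions exist. Divide through by 13: 511x ≡ 584 (mod 1145).
Now find 511⁻¹ mod 1145:
1145 = 2·511 + 123
511 = 4·123 + 19
123 = 6·19 + 9
19 = 2·9 + 1
9 = 9·1 + 0
Back-substitute:
1 = 19 − 2·9
1 = −2·123 + 13·19
1 = 13·511 − 54·123
1 = −54·1145 + 121·511
So 511⁻¹ ≡ 121 (mod 1145).
Then x ≡ 121·584 ≡ 819 (mod 1145); the smallest non-negative solution is x = 819.

819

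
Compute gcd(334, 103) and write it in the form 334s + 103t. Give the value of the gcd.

1

Apply Euclid's algorithm to 334 and 103:
334 = 3×103 + 25
103 = 4×25 + 3
25 = 8×3 + 1
3 = 3×1 + 0
gcd(334, 103) = 1.
Back-substituting:
1 = 25 − 8·3
1 = −8·103 + 33·25
1 = 33·334 − 107·103
So 1 = (33)·334 + (-107)·103.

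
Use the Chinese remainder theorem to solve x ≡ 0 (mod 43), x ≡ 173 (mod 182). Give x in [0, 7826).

5633

Write x = 0 + 43·k. Then 43·k ≡ 173 − 0 ≡ 173 (mod 182).
Need 43⁻¹ mod 182. Extended Euclid on (182, 43):
182 = 4*43 + 10
43 = 4*10 + 3
10 = 3*3 + 1
3 = 3*1 + 0
Back-substitute:
1 = 10 − 3·3
1 = −3·43 + 13·10
1 = 13·182 − 55·43
43⁻¹ ≡ 127 (mod 182), so k ≡ 127·173 ≡ 131 (mod 182).
x = 0 + 43·131 = 5633.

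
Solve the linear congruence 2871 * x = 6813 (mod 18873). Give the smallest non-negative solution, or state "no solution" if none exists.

First find gcd(2871, 18873):
18873 = 6·2871 + 1647
2871 = 1·1647 + 1224
1647 = 1·1224 + 423
1224 = 2·423 + 378
423 = 1·378 + 45
378 = 8·45 + 18
45 = 2·18 + 9
18 = 2·9 + 0
gcd = 9 and 9 | 6813, so solutions exist. Divide through by 9: 319x ≡ 757 (mod 2097).
Now find 319⁻¹ mod 2097:
2097 = 6×319 + 183
319 = 1×183 + 136
183 = 1×136 + 47
136 = 2×47 + 42
47 = 1×42 + 5
42 = 8×5 + 2
5 = 2×2 + 1
2 = 2×1 + 0
Back-substitute:
1 = 5 − 2·2
1 = −2·42 + 17·5
1 = 17·47 − 19·42
1 = −19·136 + 55·47
1 = 55·183 − 74·136
1 = −74·319 + 129·183
1 = 129·2097 − 848·319
So 319·(-848) ≡ 1 (mod 2097), i.e. 319⁻¹ ≡ 1249.
Then x ≡ 1249·757 ≡ 1843 (mod 2097); the smallest non-negative solution is x = 1843.

1843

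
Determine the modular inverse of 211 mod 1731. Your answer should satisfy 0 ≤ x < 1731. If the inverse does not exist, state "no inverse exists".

1288

gcd(1731, 211) by repeated division:
1731 = 8*211 + 43
211 = 4*43 + 39
43 = 1*39 + 4
39 = 9*4 + 3
4 = 1*3 + 1
3 = 3*1 + 0
Since gcd(211, 1731) = 1, back-substitute to write 1 as a combination:
1 = 4 − 3
1 = −39 + 10·4
1 = 10·43 − 11·39
1 = −11·211 + 54·43
1 = 54·1731 − 443·211
So 211·(-443) ≡ 1 (mod 1731), and -443 ≡ 1288 (mod 1731).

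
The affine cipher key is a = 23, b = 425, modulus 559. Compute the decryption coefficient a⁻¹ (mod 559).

Apply the Euclidean algorithm to 559 and 23:
559 = 24*23 + 7
23 = 3*7 + 2
7 = 3*2 + 1
2 = 2*1 + 0
Since gcd(23, 559) = 1, back-substitute to write 1 as a combination:
1 = 7 − 3·2
1 = −3·23 + 10·7
1 = 10·559 − 243·23
Hence 23⁻¹ ≡ -243 ≡ 316 (mod 559).

316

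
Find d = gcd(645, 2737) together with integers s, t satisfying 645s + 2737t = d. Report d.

1

Apply Euclid's algorithm to 2737 and 645:
2737 = 4*645 + 157
645 = 4*157 + 17
157 = 9*17 + 4
17 = 4*4 + 1
4 = 4*1 + 0
gcd(645, 2737) = 1.
Back-substituting:
1 = 17 − 4·4
1 = −4·157 + 37·17
1 = 37·645 − 152·157
1 = −152·2737 + 645·645
So 1 = (-152)·2737 + (645)·645.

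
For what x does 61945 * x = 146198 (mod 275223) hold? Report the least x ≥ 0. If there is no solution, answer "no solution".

First find gcd(61945, 275223):
275223 = 4*61945 + 27443
61945 = 2*27443 + 7059
27443 = 3*7059 + 6266
7059 = 1*6266 + 793
6266 = 7*793 + 715
793 = 1*715 + 78
715 = 9*78 + 13
78 = 6*13 + 0
gcd = 13 and 13 | 146198, so solutions exist. Divide through by 13: 4765x ≡ 11246 (mod 21171).
Now find 4765⁻¹ mod 21171:
21171 = 4×4765 + 2111
4765 = 2×2111 + 543
2111 = 3×543 + 482
543 = 1×482 + 61
482 = 7×61 + 55
61 = 1×55 + 6
55 = 9×6 + 1
6 = 6×1 + 0
Back-substitute:
1 = 55 − 9·6
1 = −9·61 + 10·55
1 = 10·482 − 79·61
1 = −79·543 + 89·482
1 = 89·2111 − 346·543
1 = −346·4765 + 781·2111
1 = 781·21171 − 3470·4765
So 4765·(-3470) ≡ 1 (mod 21171), i.e. 4765⁻¹ ≡ 17701.
Then x ≡ 17701·11246 ≡ 15704 (mod 21171); the smallest non-negative solution is x = 15704.

15704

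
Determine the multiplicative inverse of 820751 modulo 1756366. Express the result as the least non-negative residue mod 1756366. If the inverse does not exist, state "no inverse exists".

433755

gcd(1756366, 820751) by repeated division:
1756366 = 2×820751 + 114864
820751 = 7×114864 + 16703
114864 = 6×16703 + 14646
16703 = 1×14646 + 2057
14646 = 7×2057 + 247
2057 = 8×247 + 81
247 = 3×81 + 4
81 = 20×4 + 1
4 = 4×1 + 0
gcd = 1, so the inverse exists. Back-substitute:
1 = 81 − 20·4
1 = −20·247 + 61·81
1 = 61·2057 − 508·247
1 = −508·14646 + 3617·2057
1 = 3617·16703 − 4125·14646
1 = −4125·114864 + 28367·16703
1 = 28367·820751 − 202694·114864
1 = −202694·1756366 + 433755·820751
So 820751·433755 ≡ 1 (mod 1756366).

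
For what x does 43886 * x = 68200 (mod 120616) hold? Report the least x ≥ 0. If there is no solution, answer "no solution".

3088

First find gcd(43886, 120616):
120616 = 2×43886 + 32844
43886 = 1×32844 + 11042
32844 = 2×11042 + 10760
11042 = 1×10760 + 282
10760 = 38×282 + 44
282 = 6×44 + 18
44 = 2×18 + 8
18 = 2×8 + 2
8 = 4×2 + 0
gcd = 2 and 2 | 68200, so solutions exist. Divide through by 2: 21943x ≡ 34100 (mod 60308).
Now find 21943⁻¹ mod 60308:
60308 = 2×21943 + 16422
21943 = 1×16422 + 5521
16422 = 2×5521 + 5380
5521 = 1×5380 + 141
5380 = 38×141 + 22
141 = 6×22 + 9
22 = 2×9 + 4
9 = 2×4 + 1
4 = 4×1 + 0
Back-substitute:
1 = 9 − 2·4
1 = −2·22 + 5·9
1 = 5·141 − 32·22
1 = −32·5380 + 1221·141
1 = 1221·5521 − 1253·5380
1 = −1253·16422 + 3727·5521
1 = 3727·21943 − 4980·16422
1 = −4980·60308 + 13687·21943
So 21943⁻¹ ≡ 13687 (mod 60308).
Then x ≡ 13687·34100 ≡ 3088 (mod 60308); the smallest non-negative solution is x = 3088.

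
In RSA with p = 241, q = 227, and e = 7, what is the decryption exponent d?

38743

φ(n) = (p−1)(q−1) = 240·226 = 54240.
Need d with 7·d ≡ 1 (mod 54240). Apply the extended Euclidean algorithm:
54240 = 7748×7 + 4
7 = 1×4 + 3
4 = 1×3 + 1
3 = 3×1 + 0
Back-substitute:
1 = 4 − 3
1 = −7 + 2·4
1 = 2·54240 − 15497·7
So 7·(-15497) ≡ 1 (mod 54240), hence d ≡ -15497 ≡ 38743 (mod 54240).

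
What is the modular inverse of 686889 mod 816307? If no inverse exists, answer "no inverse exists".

88791

Run Euclid on (816307, 686889):
816307 = 1·686889 + 129418
686889 = 5·129418 + 39799
129418 = 3·39799 + 10021
39799 = 3·10021 + 9736
10021 = 1·9736 + 285
9736 = 34·285 + 46
285 = 6·46 + 9
46 = 5·9 + 1
9 = 9·1 + 0
Since gcd(686889, 816307) = 1, back-substitute to write 1 as a combination:
1 = 46 − 5·9
1 = −5·285 + 31·46
1 = 31·9736 − 1059·285
1 = −1059·10021 + 1090·9736
1 = 1090·39799 − 4329·10021
1 = −4329·129418 + 14077·39799
1 = 14077·686889 − 74714·129418
1 = −74714·816307 + 88791·686889
So 686889·88791 ≡ 1 (mod 816307).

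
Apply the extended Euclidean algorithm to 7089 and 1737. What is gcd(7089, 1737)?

Repeated division:
7089 = 4*1737 + 141
1737 = 12*141 + 45
141 = 3*45 + 6
45 = 7*6 + 3
6 = 2*3 + 0
gcd(7089, 1737) = 3.
Express as a combination:
3 = 45 − 7·6
3 = −7·141 + 22·45
3 = 22·1737 − 271·141
3 = −271·7089 + 1106·1737
So 3 = (-271)·7089 + (1106)·1737.

3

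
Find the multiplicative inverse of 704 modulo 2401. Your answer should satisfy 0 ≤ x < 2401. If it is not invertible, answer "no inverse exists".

Run Euclid on (2401, 704):
2401 = 3×704 + 289
704 = 2×289 + 126
289 = 2×126 + 37
126 = 3×37 + 15
37 = 2×15 + 7
15 = 2×7 + 1
7 = 7×1 + 0
gcd = 1, so the inverse exists. Back-substitute:
1 = 15 − 2·7
1 = −2·37 + 5·15
1 = 5·126 − 17·37
1 = −17·289 + 39·126
1 = 39·704 − 95·289
1 = −95·2401 + 324·704
So 704·324 ≡ 1 (mod 2401).

324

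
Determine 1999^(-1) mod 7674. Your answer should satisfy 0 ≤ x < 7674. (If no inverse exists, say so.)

4123

gcd(7674, 1999) by repeated division:
7674 = 3·1999 + 1677
1999 = 1·1677 + 322
1677 = 5·322 + 67
322 = 4·67 + 54
67 = 1·54 + 13
54 = 4·13 + 2
13 = 6·2 + 1
2 = 2·1 + 0
gcd = 1, so the inverse exists. Back-substitute:
1 = 13 − 6·2
1 = −6·54 + 25·13
1 = 25·67 − 31·54
1 = −31·322 + 149·67
1 = 149·1677 − 776·322
1 = −776·1999 + 925·1677
1 = 925·7674 − 3551·1999
So 1999·(-3551) ≡ 1 (mod 7674), and -3551 ≡ 4123 (mod 7674).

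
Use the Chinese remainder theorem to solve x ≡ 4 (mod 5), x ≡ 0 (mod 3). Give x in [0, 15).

9

Write x = 4 + 5·k. Then 5·k ≡ 0 − 4 ≡ 2 (mod 3).
Need 5⁻¹ mod 3. Extended Euclid on (3, 2):
3 = 1*2 + 1
2 = 2*1 + 0
Back-substitute:
1 = 3 − 2
5⁻¹ ≡ 2 (mod 3), so k ≡ 2·2 ≡ 1 (mod 3).
x = 4 + 5·1 = 9.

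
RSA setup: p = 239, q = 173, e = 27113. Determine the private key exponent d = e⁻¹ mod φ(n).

φ(n) = (p−1)(q−1) = 238·172 = 40936.
Need d with 27113·d ≡ 1 (mod 40936). Apply the extended Euclidean algorithm:
40936 = 1*27113 + 13823
27113 = 1*13823 + 13290
13823 = 1*13290 + 533
13290 = 24*533 + 498
533 = 1*498 + 35
498 = 14*35 + 8
35 = 4*8 + 3
8 = 2*3 + 2
3 = 1*2 + 1
2 = 2*1 + 0
Back-substitute:
1 = 3 − 2
1 = −8 + 3·3
1 = 3·35 − 13·8
1 = −13·498 + 185·35
1 = 185·533 − 198·498
1 = −198·13290 + 4937·533
1 = 4937·13823 − 5135·13290
1 = −5135·27113 + 10072·13823
1 = 10072·40936 − 15207·27113
So 27113·(-15207) ≡ 1 (mod 40936), hence d ≡ -15207 ≡ 25729 (mod 40936).

25729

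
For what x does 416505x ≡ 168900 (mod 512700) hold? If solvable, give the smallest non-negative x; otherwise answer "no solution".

First find gcd(416505, 512700):
512700 = 1·416505 + 96195
416505 = 4·96195 + 31725
96195 = 3·31725 + 1020
31725 = 31·1020 + 105
1020 = 9·105 + 75
105 = 1·75 + 30
75 = 2·30 + 15
30 = 2·15 + 0
gcd = 15 and 15 | 168900, so solutions exist. Divide through by 15: 27767x ≡ 11260 (mod 34180).
Now find 27767⁻¹ mod 34180:
34180 = 1×27767 + 6413
27767 = 4×6413 + 2115
6413 = 3×2115 + 68
2115 = 31×68 + 7
68 = 9×7 + 5
7 = 1×5 + 2
5 = 2×2 + 1
2 = 2×1 + 0
Back-substitute:
1 = 5 − 2·2
1 = −2·7 + 3·5
1 = 3·68 − 29·7
1 = −29·2115 + 902·68
1 = 902·6413 − 2735·2115
1 = −2735·27767 + 11842·6413
1 = 11842·34180 − 14577·27767
So 27767·(-14577) ≡ 1 (mod 34180), i.e. 27767⁻¹ ≡ 19603.
Then x ≡ 19603·11260 ≡ 29520 (mod 34180); the smallest non-negative solution is x = 29520.

29520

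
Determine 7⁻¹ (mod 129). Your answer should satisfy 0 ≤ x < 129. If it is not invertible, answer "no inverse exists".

37

Run Euclid on (129, 7):
129 = 18·7 + 3
7 = 2·3 + 1
3 = 3·1 + 0
Since gcd(7, 129) = 1, back-substitute to write 1 as a combination:
1 = 7 − 2·3
1 = −2·129 + 37·7
So 7·37 ≡ 1 (mod 129).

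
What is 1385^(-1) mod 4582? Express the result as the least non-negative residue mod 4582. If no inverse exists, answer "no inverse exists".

3745

gcd(4582, 1385) by repeated division:
4582 = 3*1385 + 427
1385 = 3*427 + 104
427 = 4*104 + 11
104 = 9*11 + 5
11 = 2*5 + 1
5 = 5*1 + 0
gcd = 1, so the inverse exists. Back-substitute:
1 = 11 − 2·5
1 = −2·104 + 19·11
1 = 19·427 − 78·104
1 = −78·1385 + 253·427
1 = 253·4582 − 837·1385
Thus 1385·(-837) ≡ 1 (mod 4582); reducing, -837 mod 4582 = 3745.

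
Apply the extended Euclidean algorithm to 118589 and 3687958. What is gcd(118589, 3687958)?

Repeated division:
3687958 = 31×118589 + 11699
118589 = 10×11699 + 1599
11699 = 7×1599 + 506
1599 = 3×506 + 81
506 = 6×81 + 20
81 = 4×20 + 1
20 = 20×1 + 0
gcd(118589, 3687958) = 1.
Working backward:
1 = 81 − 4·20
1 = −4·506 + 25·81
1 = 25·1599 − 79·506
1 = −79·11699 + 578·1599
1 = 578·118589 − 5859·11699
1 = −5859·3687958 + 182207·118589
So 1 = (-5859)·3687958 + (182207)·118589.

1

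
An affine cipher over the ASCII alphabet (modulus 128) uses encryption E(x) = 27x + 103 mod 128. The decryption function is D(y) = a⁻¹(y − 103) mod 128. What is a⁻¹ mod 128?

19

gcd(128, 27) by repeated division:
128 = 4*27 + 20
27 = 1*20 + 7
20 = 2*7 + 6
7 = 1*6 + 1
6 = 6*1 + 0
Since gcd(27, 128) = 1, back-substitute to write 1 as a combination:
1 = 7 − 6
1 = −20 + 3·7
1 = 3·27 − 4·20
1 = −4·128 + 19·27
So 27·19 ≡ 1 (mod 128).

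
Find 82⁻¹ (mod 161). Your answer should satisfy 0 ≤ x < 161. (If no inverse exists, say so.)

108

Run Euclid on (161, 82):
161 = 1*82 + 79
82 = 1*79 + 3
79 = 26*3 + 1
3 = 3*1 + 0
The gcd is 1. Working backward:
1 = 79 − 26·3
1 = −26·82 + 27·79
1 = 27·161 − 53·82
Thus 82·(-53) ≡ 1 (mod 161); reducing, -53 mod 161 = 108.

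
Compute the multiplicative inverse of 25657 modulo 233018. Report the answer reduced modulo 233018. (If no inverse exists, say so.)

25239

Run Euclid on (233018, 25657):
233018 = 9×25657 + 2105
25657 = 12×2105 + 397
2105 = 5×397 + 120
397 = 3×120 + 37
120 = 3×37 + 9
37 = 4×9 + 1
9 = 9×1 + 0
The gcd is 1. Working backward:
1 = 37 − 4·9
1 = −4·120 + 13·37
1 = 13·397 − 43·120
1 = −43·2105 + 228·397
1 = 228·25657 − 2779·2105
1 = −2779·233018 + 25239·25657
So 25657·25239 ≡ 1 (mod 233018).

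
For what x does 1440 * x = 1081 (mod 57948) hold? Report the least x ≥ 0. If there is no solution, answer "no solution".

no solution

gcd(1440, 57948):
57948 = 40·1440 + 348
1440 = 4·348 + 48
348 = 7·48 + 12
48 = 4·12 + 0
gcd = 12, but 12 ∤ 1081, so the congruence has no solution.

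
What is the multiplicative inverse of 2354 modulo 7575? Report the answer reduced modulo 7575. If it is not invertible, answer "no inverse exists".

5744

Extended Euclidean algorithm:
7575 = 3*2354 + 513
2354 = 4*513 + 302
513 = 1*302 + 211
302 = 1*211 + 91
211 = 2*91 + 29
91 = 3*29 + 4
29 = 7*4 + 1
4 = 4*1 + 0
gcd = 1, so the inverse exists. Back-substitute:
1 = 29 − 7·4
1 = −7·91 + 22·29
1 = 22·211 − 51·91
1 = −51·302 + 73·211
1 = 73·513 − 124·302
1 = −124·2354 + 569·513
1 = 569·7575 − 1831·2354
Thus 2354·(-1831) ≡ 1 (mod 7575); reducing, -1831 mod 7575 = 5744.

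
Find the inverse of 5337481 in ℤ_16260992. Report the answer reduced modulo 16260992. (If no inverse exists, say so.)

Apply the Euclidean algorithm to 16260992 and 5337481:
16260992 = 3*5337481 + 248549
5337481 = 21*248549 + 117952
248549 = 2*117952 + 12645
117952 = 9*12645 + 4147
12645 = 3*4147 + 204
4147 = 20*204 + 67
204 = 3*67 + 3
67 = 22*3 + 1
3 = 3*1 + 0
The gcd is 1. Working backward:
1 = 67 − 22·3
1 = −22·204 + 67·67
1 = 67·4147 − 1362·204
1 = −1362·12645 + 4153·4147
1 = 4153·117952 − 38739·12645
1 = −38739·248549 + 81631·117952
1 = 81631·5337481 − 1752990·248549
1 = −1752990·16260992 + 5340601·5337481
So 5337481·5340601 ≡ 1 (mod 16260992).

5340601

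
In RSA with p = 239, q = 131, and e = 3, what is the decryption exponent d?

20627

φ(n) = (p−1)(q−1) = 238·130 = 30940.
Need d with 3·d ≡ 1 (mod 30940). Apply the extended Euclidean algorithm:
30940 = 10313*3 + 1
3 = 3*1 + 0
Back-substitute:
1 = 30940 − 10313·3
So 3·(-10313) ≡ 1 (mod 30940), hence d ≡ -10313 ≡ 20627 (mod 30940).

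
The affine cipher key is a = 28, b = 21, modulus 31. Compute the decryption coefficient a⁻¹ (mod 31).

Run Euclid on (31, 28):
31 = 1·28 + 3
28 = 9·3 + 1
3 = 3·1 + 0
The gcd is 1. Working backward:
1 = 28 − 9·3
1 = −9·31 + 10·28
So 28·10 ≡ 1 (mod 31).

10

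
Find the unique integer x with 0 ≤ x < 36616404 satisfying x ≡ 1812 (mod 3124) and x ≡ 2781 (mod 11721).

Write x = 1812 + 3124·k. Then 3124·k ≡ 2781 − 1812 ≡ 969 (mod 11721).
Need 3124⁻¹ mod 11721. Extended Euclid on (11721, 3124):
11721 = 3*3124 + 2349
3124 = 1*2349 + 775
2349 = 3*775 + 24
775 = 32*24 + 7
24 = 3*7 + 3
7 = 2*3 + 1
3 = 3*1 + 0
Back-substitute:
1 = 7 − 2·3
1 = −2·24 + 7·7
1 = 7·775 − 226·24
1 = −226·2349 + 685·775
1 = 685·3124 − 911·2349
1 = −911·11721 + 3418·3124
3124⁻¹ ≡ 3418 (mod 11721), so k ≡ 3418·969 ≡ 6720 (mod 11721).
x = 1812 + 3124·6720 = 20995092.

20995092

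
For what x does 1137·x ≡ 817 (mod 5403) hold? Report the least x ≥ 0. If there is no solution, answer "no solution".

no solution

gcd(1137, 5403):
5403 = 4·1137 + 855
1137 = 1·855 + 282
855 = 3·282 + 9
282 = 31·9 + 3
9 = 3·3 + 0
gcd = 3, but 3 ∤ 817, so the congruence has no solution.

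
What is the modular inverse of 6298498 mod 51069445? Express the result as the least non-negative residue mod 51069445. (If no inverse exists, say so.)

Apply the Euclidean algorithm to 51069445 and 6298498:
51069445 = 8·6298498 + 681461
6298498 = 9·681461 + 165349
681461 = 4·165349 + 20065
165349 = 8·20065 + 4829
20065 = 4·4829 + 749
4829 = 6·749 + 335
749 = 2·335 + 79
335 = 4·79 + 19
79 = 4·19 + 3
19 = 6·3 + 1
3 = 3·1 + 0
The gcd is 1. Working backward:
1 = 19 − 6·3
1 = −6·79 + 25·19
1 = 25·335 − 106·79
1 = −106·749 + 237·335
1 = 237·4829 − 1528·749
1 = −1528·20065 + 6349·4829
1 = 6349·165349 − 52320·20065
1 = −52320·681461 + 215629·165349
1 = 215629·6298498 − 1992981·681461
1 = −1992981·51069445 + 16159477·6298498
So 6298498·16159477 ≡ 1 (mod 51069445).

16159477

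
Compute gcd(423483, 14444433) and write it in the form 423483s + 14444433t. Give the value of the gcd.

3

Euclidean algorithm:
14444433 = 34*423483 + 46011
423483 = 9*46011 + 9384
46011 = 4*9384 + 8475
9384 = 1*8475 + 909
8475 = 9*909 + 294
909 = 3*294 + 27
294 = 10*27 + 24
27 = 1*24 + 3
24 = 8*3 + 0
gcd(423483, 14444433) = 3.
Back-substituting:
3 = 27 − 24
3 = −294 + 11·27
3 = 11·909 − 34·294
3 = −34·8475 + 317·909
3 = 317·9384 − 351·8475
3 = −351·46011 + 1721·9384
3 = 1721·423483 − 15840·46011
3 = −15840·14444433 + 540281·423483
So 3 = (-15840)·14444433 + (540281)·423483.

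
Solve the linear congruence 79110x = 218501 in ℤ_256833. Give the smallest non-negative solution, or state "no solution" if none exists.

no solution

gcd(79110, 256833):
256833 = 3·79110 + 19503
79110 = 4·19503 + 1098
19503 = 17·1098 + 837
1098 = 1·837 + 261
837 = 3·261 + 54
261 = 4·54 + 45
54 = 1·45 + 9
45 = 5·9 + 0
gcd = 9, but 9 ∤ 218501, so the congruence has no solution.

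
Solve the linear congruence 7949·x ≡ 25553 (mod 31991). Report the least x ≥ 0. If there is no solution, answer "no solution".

First find gcd(7949, 31991):
31991 = 4*7949 + 195
7949 = 40*195 + 149
195 = 1*149 + 46
149 = 3*46 + 11
46 = 4*11 + 2
11 = 5*2 + 1
2 = 2*1 + 0
gcd = 1, so a unique solution mod 31991 exists.
Back-substitute for the Bézout coefficients:
1 = 11 − 5·2
1 = −5·46 + 21·11
1 = 21·149 − 68·46
1 = −68·195 + 89·149
1 = 89·7949 − 3628·195
1 = −3628·31991 + 14601·7949
So 7949·(14601) ≡ 1 (mod 31991), giving 7949⁻¹ ≡ 14601.
x ≡ 7949⁻¹·25553 ≡ 14601·25553 ≡ 20311 (mod 31991).

20311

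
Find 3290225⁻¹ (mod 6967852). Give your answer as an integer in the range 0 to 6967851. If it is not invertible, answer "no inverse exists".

2237633

Apply the Euclidean algorithm to 6967852 and 3290225:
6967852 = 2·3290225 + 387402
3290225 = 8·387402 + 191009
387402 = 2·191009 + 5384
191009 = 35·5384 + 2569
5384 = 2·2569 + 246
2569 = 10·246 + 109
246 = 2·109 + 28
109 = 3·28 + 25
28 = 1·25 + 3
25 = 8·3 + 1
3 = 3·1 + 0
The gcd is 1. Working backward:
1 = 25 − 8·3
1 = −8·28 + 9·25
1 = 9·109 − 35·28
1 = −35·246 + 79·109
1 = 79·2569 − 825·246
1 = −825·5384 + 1729·2569
1 = 1729·191009 − 61340·5384
1 = −61340·387402 + 124409·191009
1 = 124409·3290225 − 1056612·387402
1 = −1056612·6967852 + 2237633·3290225
So 3290225·2237633 ≡ 1 (mod 6967852).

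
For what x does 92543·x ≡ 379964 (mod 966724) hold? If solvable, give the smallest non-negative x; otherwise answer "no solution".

gcd(92543, 966724):
966724 = 10*92543 + 41294
92543 = 2*41294 + 9955
41294 = 4*9955 + 1474
9955 = 6*1474 + 1111
1474 = 1*1111 + 363
1111 = 3*363 + 22
363 = 16*22 + 11
22 = 2*11 + 0
gcd = 11, but 11 ∤ 379964, so the congruence has no solution.

no solution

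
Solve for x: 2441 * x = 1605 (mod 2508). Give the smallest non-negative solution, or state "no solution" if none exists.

837

First find gcd(2441, 2508):
2508 = 1·2441 + 67
2441 = 36·67 + 29
67 = 2·29 + 9
29 = 3·9 + 2
9 = 4·2 + 1
2 = 2·1 + 0
gcd = 1, so a unique solution mod 2508 exists.
Back-substitute for the Bézout coefficients:
1 = 9 − 4·2
1 = −4·29 + 13·9
1 = 13·67 − 30·29
1 = −30·2441 + 1093·67
1 = 1093·2508 − 1123·2441
So 2441·(-1123) ≡ 1 (mod 2508), giving 2441⁻¹ ≡ 1385.
x ≡ 2441⁻¹·1605 ≡ 1385·1605 ≡ 837 (mod 2508).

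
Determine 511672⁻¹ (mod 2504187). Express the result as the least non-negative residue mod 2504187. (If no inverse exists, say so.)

Compute gcd(511672, 2504187):
2504187 = 4*511672 + 457499
511672 = 1*457499 + 54173
457499 = 8*54173 + 24115
54173 = 2*24115 + 5943
24115 = 4*5943 + 343
5943 = 17*343 + 112
343 = 3*112 + 7
112 = 16*7 + 0
Since gcd = 7 > 1, 511672 is not a unit mod 2504187.

no inverse exists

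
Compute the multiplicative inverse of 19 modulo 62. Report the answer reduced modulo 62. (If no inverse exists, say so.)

gcd(62, 19) by repeated division:
62 = 3*19 + 5
19 = 3*5 + 4
5 = 1*4 + 1
4 = 4*1 + 0
The gcd is 1. Working backward:
1 = 5 − 4
1 = −19 + 4·5
1 = 4·62 − 13·19
So 19·(-13) ≡ 1 (mod 62), and -13 ≡ 49 (mod 62).

49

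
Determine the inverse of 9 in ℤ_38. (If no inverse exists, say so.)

17

Run Euclid on (38, 9):
38 = 4*9 + 2
9 = 4*2 + 1
2 = 2*1 + 0
Since gcd(9, 38) = 1, back-substitute to write 1 as a combination:
1 = 9 − 4·2
1 = −4·38 + 17·9
So 9·17 ≡ 1 (mod 38).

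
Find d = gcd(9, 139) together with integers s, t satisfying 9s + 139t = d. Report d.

1

Apply Euclid's algorithm to 139 and 9:
139 = 15·9 + 4
9 = 2·4 + 1
4 = 4·1 + 0
gcd(9, 139) = 1.
Back-substituting:
1 = 9 − 2·4
1 = −2·139 + 31·9
So 1 = (-2)·139 + (31)·9.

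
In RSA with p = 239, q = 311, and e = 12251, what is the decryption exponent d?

φ(n) = (p−1)(q−1) = 238·310 = 73780.
Need d with 12251·d ≡ 1 (mod 73780). Apply the extended Euclidean algorithm:
73780 = 6*12251 + 274
12251 = 44*274 + 195
274 = 1*195 + 79
195 = 2*79 + 37
79 = 2*37 + 5
37 = 7*5 + 2
5 = 2*2 + 1
2 = 2*1 + 0
Back-substitute:
1 = 5 − 2·2
1 = −2·37 + 15·5
1 = 15·79 − 32·37
1 = −32·195 + 79·79
1 = 79·274 − 111·195
1 = −111·12251 + 4963·274
1 = 4963·73780 − 29889·12251
So 12251·(-29889) ≡ 1 (mod 73780), hence d ≡ -29889 ≡ 43891 (mod 73780).

43891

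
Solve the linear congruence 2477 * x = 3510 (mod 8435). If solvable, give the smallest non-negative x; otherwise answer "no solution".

2930

First find gcd(2477, 8435):
8435 = 3×2477 + 1004
2477 = 2×1004 + 469
1004 = 2×469 + 66
469 = 7×66 + 7
66 = 9×7 + 3
7 = 2×3 + 1
3 = 3×1 + 0
gcd = 1, so a unique solution mod 8435 exists.
Back-substitute for the Bézout coefficients:
1 = 7 − 2·3
1 = −2·66 + 19·7
1 = 19·469 − 135·66
1 = −135·1004 + 289·469
1 = 289·2477 − 713·1004
1 = −713·8435 + 2428·2477
So 2477·(2428) ≡ 1 (mod 8435), giving 2477⁻¹ ≡ 2428.
x ≡ 2477⁻¹·3510 ≡ 2428·3510 ≡ 2930 (mod 8435).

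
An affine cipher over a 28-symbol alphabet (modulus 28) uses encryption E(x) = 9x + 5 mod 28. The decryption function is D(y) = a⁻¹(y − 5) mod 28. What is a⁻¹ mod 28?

Apply the Euclidean algorithm to 28 and 9:
28 = 3*9 + 1
9 = 9*1 + 0
The gcd is 1. Working backward:
1 = 28 − 3·9
So 9·(-3) ≡ 1 (mod 28), and -3 ≡ 25 (mod 28).

25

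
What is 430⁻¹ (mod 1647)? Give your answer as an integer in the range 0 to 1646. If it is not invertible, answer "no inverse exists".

Extended Euclidean algorithm:
1647 = 3×430 + 357
430 = 1×357 + 73
357 = 4×73 + 65
73 = 1×65 + 8
65 = 8×8 + 1
8 = 8×1 + 0
gcd = 1, so the inverse exists. Back-substitute:
1 = 65 − 8·8
1 = −8·73 + 9·65
1 = 9·357 − 44·73
1 = −44·430 + 53·357
1 = 53·1647 − 203·430
So 430·(-203) ≡ 1 (mod 1647), and -203 ≡ 1444 (mod 1647).

1444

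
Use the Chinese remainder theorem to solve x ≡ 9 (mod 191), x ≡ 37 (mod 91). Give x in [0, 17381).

16053

Write x = 9 + 191·k. Then 191·k ≡ 37 − 9 ≡ 28 (mod 91).
Need 191⁻¹ mod 91. Extended Euclid on (91, 9):
91 = 10×9 + 1
9 = 9×1 + 0
Back-substitute:
1 = 91 − 10·9
191⁻¹ ≡ 81 (mod 91), so k ≡ 81·28 ≡ 84 (mod 91).
x = 9 + 191·84 = 16053.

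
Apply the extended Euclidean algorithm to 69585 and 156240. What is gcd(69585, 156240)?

Apply Euclid's algorithm to 156240 and 69585:
156240 = 2×69585 + 17070
69585 = 4×17070 + 1305
17070 = 13×1305 + 105
1305 = 12×105 + 45
105 = 2×45 + 15
45 = 3×15 + 0
gcd(69585, 156240) = 15.
Working backward:
15 = 105 − 2·45
15 = −2·1305 + 25·105
15 = 25·17070 − 327·1305
15 = −327·69585 + 1333·17070
15 = 1333·156240 − 2993·69585
So 15 = (1333)·156240 + (-2993)·69585.

15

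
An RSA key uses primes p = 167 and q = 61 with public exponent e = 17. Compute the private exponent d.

φ(n) = (p−1)(q−1) = 166·60 = 9960.
Need d with 17·d ≡ 1 (mod 9960). Apply the extended Euclidean algorithm:
9960 = 585×17 + 15
17 = 1×15 + 2
15 = 7×2 + 1
2 = 2×1 + 0
Back-substitute:
1 = 15 − 7·2
1 = −7·17 + 8·15
1 = 8·9960 − 4687·17
So 17·(-4687) ≡ 1 (mod 9960), hence d ≡ -4687 ≡ 5273 (mod 9960).

5273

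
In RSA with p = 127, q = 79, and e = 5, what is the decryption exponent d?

φ(n) = (p−1)(q−1) = 126·78 = 9828.
Need d with 5·d ≡ 1 (mod 9828). Apply the extended Euclidean algorithm:
9828 = 1965·5 + 3
5 = 1·3 + 2
3 = 1·2 + 1
2 = 2·1 + 0
Back-substitute:
1 = 3 − 2
1 = −5 + 2·3
1 = 2·9828 − 3931·5
So 5·(-3931) ≡ 1 (mod 9828), hence d ≡ -3931 ≡ 5897 (mod 9828).

5897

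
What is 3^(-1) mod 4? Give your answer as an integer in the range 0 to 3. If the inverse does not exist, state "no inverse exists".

3

Run Euclid on (4, 3):
4 = 1·3 + 1
3 = 3·1 + 0
Since gcd(3, 4) = 1, back-substitute to write 1 as a combination:
1 = 4 − 3
Thus 3·(-1) ≡ 1 (mod 4); reducing, -1 mod 4 = 3.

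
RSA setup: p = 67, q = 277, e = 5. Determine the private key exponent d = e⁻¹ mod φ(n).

φ(n) = (p−1)(q−1) = 66·276 = 18216.
Need d with 5·d ≡ 1 (mod 18216). Apply the extended Euclidean algorithm:
18216 = 3643·5 + 1
5 = 5·1 + 0
Back-substitute:
1 = 18216 − 3643·5
So 5·(-3643) ≡ 1 (mod 18216), hence d ≡ -3643 ≡ 14573 (mod 18216).

14573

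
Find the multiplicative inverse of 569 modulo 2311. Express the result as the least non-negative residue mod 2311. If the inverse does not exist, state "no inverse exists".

Apply the Euclidean algorithm to 2311 and 569:
2311 = 4·569 + 35
569 = 16·35 + 9
35 = 3·9 + 8
9 = 1·8 + 1
8 = 8·1 + 0
The gcd is 1. Working backward:
1 = 9 − 8
1 = −35 + 4·9
1 = 4·569 − 65·35
1 = −65·2311 + 264·569
So 569·264 ≡ 1 (mod 2311).

264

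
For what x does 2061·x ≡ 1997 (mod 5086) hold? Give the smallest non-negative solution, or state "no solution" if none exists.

First find gcd(2061, 5086):
5086 = 2·2061 + 964
2061 = 2·964 + 133
964 = 7·133 + 33
133 = 4·33 + 1
33 = 33·1 + 0
gcd = 1, so a unique solution mod 5086 exists.
Back-substitute for the Bézout coefficients:
1 = 133 − 4·33
1 = −4·964 + 29·133
1 = 29·2061 − 62·964
1 = −62·5086 + 153·2061
So 2061·(153) ≡ 1 (mod 5086), giving 2061⁻¹ ≡ 153.
x ≡ 2061⁻¹·1997 ≡ 153·1997 ≡ 381 (mod 5086).

381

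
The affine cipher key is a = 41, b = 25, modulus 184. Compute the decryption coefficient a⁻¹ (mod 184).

Extended Euclidean algorithm:
184 = 4*41 + 20
41 = 2*20 + 1
20 = 20*1 + 0
gcd = 1, so the inverse exists. Back-substitute:
1 = 41 − 2·20
1 = −2·184 + 9·41
So 41·9 ≡ 1 (mod 184).

9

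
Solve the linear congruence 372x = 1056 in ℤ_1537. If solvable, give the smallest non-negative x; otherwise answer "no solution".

102

First find gcd(372, 1537):
1537 = 4·372 + 49
372 = 7·49 + 29
49 = 1·29 + 20
29 = 1·20 + 9
20 = 2·9 + 2
9 = 4·2 + 1
2 = 2·1 + 0
gcd = 1, so a unique solution mod 1537 exists.
Back-substitute for the Bézout coefficients:
1 = 9 − 4·2
1 = −4·20 + 9·9
1 = 9·29 − 13·20
1 = −13·49 + 22·29
1 = 22·372 − 167·49
1 = −167·1537 + 690·372
So 372·(690) ≡ 1 (mod 1537), giving 372⁻¹ ≡ 690.
x ≡ 372⁻¹·1056 ≡ 690·1056 ≡ 102 (mod 1537).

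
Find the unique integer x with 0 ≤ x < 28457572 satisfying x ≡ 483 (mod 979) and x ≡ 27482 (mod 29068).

15724202

Write x = 483 + 979·k. Then 979·k ≡ 27482 − 483 ≡ 26999 (mod 29068).
Need 979⁻¹ mod 29068. Extended Euclid on (29068, 979):
29068 = 29*979 + 677
979 = 1*677 + 302
677 = 2*302 + 73
302 = 4*73 + 10
73 = 7*10 + 3
10 = 3*3 + 1
3 = 3*1 + 0
Back-substitute:
1 = 10 − 3·3
1 = −3·73 + 22·10
1 = 22·302 − 91·73
1 = −91·677 + 204·302
1 = 204·979 − 295·677
1 = −295·29068 + 8759·979
979⁻¹ ≡ 8759 (mod 29068), so k ≡ 8759·26999 ≡ 16061 (mod 29068).
x = 483 + 979·16061 = 15724202.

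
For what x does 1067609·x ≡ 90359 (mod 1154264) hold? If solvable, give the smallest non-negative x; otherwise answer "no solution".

First find gcd(1067609, 1154264):
1154264 = 1*1067609 + 86655
1067609 = 12*86655 + 27749
86655 = 3*27749 + 3408
27749 = 8*3408 + 485
3408 = 7*485 + 13
485 = 37*13 + 4
13 = 3*4 + 1
4 = 4*1 + 0
gcd = 1, so a unique solution mod 1154264 exists.
Back-substitute for the Bézout coefficients:
1 = 13 − 3·4
1 = −3·485 + 112·13
1 = 112·3408 − 787·485
1 = −787·27749 + 6408·3408
1 = 6408·86655 − 20011·27749
1 = −20011·1067609 + 246540·86655
1 = 246540·1154264 − 266551·1067609
So 1067609·(-266551) ≡ 1 (mod 1154264), giving 1067609⁻¹ ≡ 887713.
x ≡ 1067609⁻¹·90359 ≡ 887713·90359 ≡ 745079 (mod 1154264).

745079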